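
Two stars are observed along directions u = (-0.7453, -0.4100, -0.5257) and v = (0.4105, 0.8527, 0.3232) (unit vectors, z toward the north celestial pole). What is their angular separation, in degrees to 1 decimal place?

u·v = -0.8255; |u| = 1.0000, |v| = 1.0000.
cos θ = (u·v)/(|u||v|) = -0.8255, so θ = 145.6°.

145.6°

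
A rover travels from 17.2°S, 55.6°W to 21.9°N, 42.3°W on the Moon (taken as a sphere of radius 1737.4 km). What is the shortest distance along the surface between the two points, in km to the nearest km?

1250 km

With latitudes φ₁ = -17.200°, φ₂ = 21.900° and longitude difference Δλ = 13.300°:
cos c = sin φ₁ sin φ₂ + cos φ₁ cos φ₂ cos Δλ = (-0.2957)(0.3730) + (0.9553)(0.9278)(0.9732) = 0.75227,
so c = arccos(0.75227) = 0.71929 rad.
Distance = R·c = 1737.4 × 0.7193 ≈ 1250 km.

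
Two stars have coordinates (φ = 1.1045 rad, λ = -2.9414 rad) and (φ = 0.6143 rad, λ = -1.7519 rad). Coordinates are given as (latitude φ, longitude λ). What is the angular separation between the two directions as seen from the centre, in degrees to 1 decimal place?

Let φ₁ = 1.1045 rad, φ₂ = 0.6143 rad, and Δλ = 1.1895 rad.
cos c = sin φ₁ sin φ₂ + cos φ₁ cos φ₂ cos Δλ = (0.8932)(0.5764) + (0.4496)(0.8172)(0.3721) = 0.65156,
so c = arccos(0.65156) = 0.86115 rad.
So the angular separation is 49.3°.

49.3°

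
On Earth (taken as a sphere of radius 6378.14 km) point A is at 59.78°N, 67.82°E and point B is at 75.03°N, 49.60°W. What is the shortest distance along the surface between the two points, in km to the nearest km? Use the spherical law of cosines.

4364 km

With latitudes φ₁ = 59.780°, φ₂ = 75.030° and longitude difference Δλ = -117.420°:
cos c = sin φ₁ sin φ₂ + cos φ₁ cos φ₂ cos Δλ = (0.8641)(0.9661) + (0.5033)(0.2583)(-0.4605) = 0.77490,
so c = arccos(0.77490) = 0.68424 rad.
Distance = R·c = 6378.14 × 0.6842 ≈ 4364 km.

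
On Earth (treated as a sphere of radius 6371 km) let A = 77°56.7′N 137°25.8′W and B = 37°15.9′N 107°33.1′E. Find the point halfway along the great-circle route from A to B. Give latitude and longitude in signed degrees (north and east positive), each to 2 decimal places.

65.18°, 122.53°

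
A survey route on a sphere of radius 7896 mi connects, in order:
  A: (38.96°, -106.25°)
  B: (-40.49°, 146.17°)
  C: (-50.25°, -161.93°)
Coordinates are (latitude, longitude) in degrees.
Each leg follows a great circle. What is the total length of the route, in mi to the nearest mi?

Leg A→B: central angle 2.1980 rad, distance 17355.5 mi.
Leg B→C: central angle 0.6447 rad, distance 5090.4 mi.
Total: 17355.5 + 5090.4 ≈ 22446 mi.

22446 mi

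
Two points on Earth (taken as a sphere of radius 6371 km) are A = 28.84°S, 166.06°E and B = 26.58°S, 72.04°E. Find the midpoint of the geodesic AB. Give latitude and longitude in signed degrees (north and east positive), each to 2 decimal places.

Central angle δ = 1.4092 rad. Interpolating on the sphere with fraction f = 0.5:
P = [sin((1−f)δ)·A + sin(fδ)·B] / sin δ = 0.6563·A + 0.6563·B in Cartesian coordinates,
giving P = (-0.3770, 0.6968, -0.6102), i.e. latitude -37.60°, longitude 118.41°.

-37.60°, 118.41°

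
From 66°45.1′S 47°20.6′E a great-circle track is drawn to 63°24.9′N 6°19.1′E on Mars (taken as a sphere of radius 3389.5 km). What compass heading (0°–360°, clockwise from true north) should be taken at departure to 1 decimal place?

Δλ = -41.025° = -0.7160 rad.
y = sin Δλ · cos φ₂ = (-0.6564)(0.4475) = -0.2938
x = cos φ₁ sin φ₂ − sin φ₁ cos φ₂ cos Δλ = (0.3947)(0.8943) − (-0.9188)(0.4475)(0.7544) = 0.6632
θ = atan2(y, x) = -23.89°; adding 360° gives 336.1°.

336.1°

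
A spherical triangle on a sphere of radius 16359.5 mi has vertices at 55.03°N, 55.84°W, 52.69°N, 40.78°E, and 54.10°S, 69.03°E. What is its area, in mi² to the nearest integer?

377159568 mi²

Side lengths (central angles): a = 1.9084, b = 2.5981, c = 0.9126 rad; semiperimeter s = 2.7095.
By l'Huilier's theorem, tan(E/4) = √[tan(s/2) tan((s−a)/2) tan((s−b)/2) tan((s−c)/2)], giving spherical excess E = 1.4092 rad.
Area = E·R² = 1.4092 × (16359.5)² ≈ 377159568 mi².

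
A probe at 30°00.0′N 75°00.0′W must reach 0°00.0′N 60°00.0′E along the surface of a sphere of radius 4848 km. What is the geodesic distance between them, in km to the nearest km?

Let φ₁ = 0.5236 rad, φ₂ = 0.0000 rad, and Δλ = 2.3562 rad.
Haversine: a = sin²(Δφ/2) + cos φ₁ cos φ₂ sin²(Δλ/2) = 0.0670 + (0.8660)(1.0000)(0.8536) = 0.80619.
Central angle c = 2·arcsin(√a) = 2.22985 rad.
Distance = R·c = 4848 × 2.2299 ≈ 10810 km.

10810 km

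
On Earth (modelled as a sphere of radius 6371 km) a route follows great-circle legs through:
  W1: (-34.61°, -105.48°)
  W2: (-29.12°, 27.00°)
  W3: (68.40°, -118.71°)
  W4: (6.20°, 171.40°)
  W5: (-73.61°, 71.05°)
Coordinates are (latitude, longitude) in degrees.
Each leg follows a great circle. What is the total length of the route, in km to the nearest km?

Leg W1→W2: central angle 1.7815 rad, distance 11350.0 km.
Leg W2→W3: central angle 2.3720 rad, distance 15111.8 km.
Leg W3→W4: central angle 1.3426 rad, distance 8553.5 km.
Leg W4→W5: central angle 1.7254 rad, distance 10992.7 km.
Total: 11350.0 + 15111.8 + 8553.5 + 10992.7 ≈ 46008 km.

46008 km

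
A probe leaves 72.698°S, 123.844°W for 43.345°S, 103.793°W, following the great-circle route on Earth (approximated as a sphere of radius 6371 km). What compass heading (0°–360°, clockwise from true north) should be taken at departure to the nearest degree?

29°

With φ₁ = -1.2688, φ₂ = -0.7565, Δλ = 0.3500 rad, the forward-azimuth formula gives
θ = atan2( sin Δλ cos φ₂ , cos φ₁ sin φ₂ − sin φ₁ cos φ₂ cos Δλ ) = atan2(0.2493, 0.4481) = 29.09°.
So the initial bearing is 29°.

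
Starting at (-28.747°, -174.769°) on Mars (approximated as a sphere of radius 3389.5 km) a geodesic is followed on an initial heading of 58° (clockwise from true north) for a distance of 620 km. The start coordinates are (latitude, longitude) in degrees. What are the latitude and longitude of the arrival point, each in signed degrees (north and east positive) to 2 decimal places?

-22.86°, -165.13°

Angular distance δ = d/R = 620/3389.5 = 0.18292 rad; initial bearing θ = 1.0123 rad.
sin φ₂ = sin φ₁ cos δ + cos φ₁ sin δ cos θ = (-0.4809)(0.9833) + (0.8768)(0.1819)(0.5299) = -0.3884, so φ₂ = -22.86°.
Δλ = atan2(sin θ sin δ cos φ₁, cos δ − sin φ₁ sin φ₂) = atan2(0.1352, 0.7965) = 9.637°.
λ₂ = -174.769° + 9.637° = -165.13°.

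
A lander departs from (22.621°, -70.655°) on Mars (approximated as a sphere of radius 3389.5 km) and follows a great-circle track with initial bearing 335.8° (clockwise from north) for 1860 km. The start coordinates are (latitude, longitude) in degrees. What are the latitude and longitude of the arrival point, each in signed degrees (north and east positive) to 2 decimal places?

50.12°, -90.13°

Angular distance δ = d/R = 1860/3389.5 = 0.54875 rad; initial bearing θ = 5.8608 rad.
sin φ₂ = sin φ₁ cos δ + cos φ₁ sin δ cos θ = (0.3846)(0.8532) + (0.9231)(0.5216)(0.9121) = 0.7673, so φ₂ = 50.12°.
Δλ = atan2(sin θ sin δ cos φ₁, cos δ − sin φ₁ sin φ₂) = atan2(-0.1974, 0.5580) = -19.479°.
λ₂ = -70.655° − 19.479° = -90.13°.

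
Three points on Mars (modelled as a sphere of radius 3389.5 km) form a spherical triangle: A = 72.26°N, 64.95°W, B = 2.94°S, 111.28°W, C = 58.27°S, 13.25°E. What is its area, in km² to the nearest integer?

Side lengths (central angles): a = 1.8277, b = 2.4612, c = 1.4088 rad; semiperimeter s = 2.8489.
By l'Huilier's theorem, tan(E/4) = √[tan(s/2) tan((s−a)/2) tan((s−b)/2) tan((s−c)/2)], giving spherical excess E = 2.7204 rad.
Area = E·R² = 2.7204 × (3389.5)² ≈ 31253327 km².

31253327 km²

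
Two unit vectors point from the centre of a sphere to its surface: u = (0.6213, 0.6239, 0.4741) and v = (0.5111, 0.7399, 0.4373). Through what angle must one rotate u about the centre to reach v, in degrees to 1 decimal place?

9.4°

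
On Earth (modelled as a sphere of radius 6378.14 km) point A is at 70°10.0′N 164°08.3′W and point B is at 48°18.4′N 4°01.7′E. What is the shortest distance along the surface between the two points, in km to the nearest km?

6814 km

In radians: φ₁ = 1.2246, φ₂ = 0.8431, Δλ = 168.167° = 2.9351 rad.
cos c = sin φ₁ sin φ₂ + cos φ₁ cos φ₂ cos Δλ = (0.9407)(0.7467) + (0.3393)(0.6651)(-0.9787) = 0.48155,
so c = arccos(0.48155) = 1.06838 rad.
Distance = R·c = 6378.14 × 1.0684 ≈ 6814 km.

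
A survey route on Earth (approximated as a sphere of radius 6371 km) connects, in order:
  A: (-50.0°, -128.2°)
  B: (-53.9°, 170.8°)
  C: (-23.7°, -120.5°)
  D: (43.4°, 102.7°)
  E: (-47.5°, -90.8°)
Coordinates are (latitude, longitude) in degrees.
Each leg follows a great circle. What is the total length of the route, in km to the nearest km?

Leg A→B: central angle 0.6392 rad, distance 4072.4 km.
Leg B→C: central angle 1.0231 rad, distance 6518.0 km.
Leg C→D: central angle 2.4359 rad, distance 15519.0 km.
Leg D→E: central angle 2.9618 rad, distance 18869.5 km.
Total: 4072.4 + 6518.0 + 15519.0 + 18869.5 ≈ 44979 km.

44979 km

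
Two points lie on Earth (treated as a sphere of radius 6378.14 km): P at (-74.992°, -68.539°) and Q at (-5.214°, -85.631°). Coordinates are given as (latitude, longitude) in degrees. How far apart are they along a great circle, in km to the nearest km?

7845 km

Let φ₁ = -1.3089 rad, φ₂ = -0.0910 rad, and Δλ = -0.2983 rad.
cos c = sin φ₁ sin φ₂ + cos φ₁ cos φ₂ cos Δλ = (-0.9659)(-0.0909) + (0.2590)(0.9959)(0.9558) = 0.33427,
so c = arccos(0.33427) = 1.22997 rad.
Distance = R·c = 6378.14 × 1.2300 ≈ 7845 km.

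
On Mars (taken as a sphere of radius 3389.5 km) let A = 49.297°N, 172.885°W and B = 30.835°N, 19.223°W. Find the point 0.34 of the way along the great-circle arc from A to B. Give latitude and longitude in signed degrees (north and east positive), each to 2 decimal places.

The central angle between A and B is δ = 1.6843 rad.
With f = 0.34, the slerp weights are sin((1−f)δ)/sin δ = 0.9022 and sin(fδ)/sin δ = 0.5454.
Weighted sum of the unit vectors: (0.9022)·(-0.6471,-0.0808,0.7581) + (0.5454)·(0.8108,-0.2827,0.5126) = (-0.1417, -0.2271, 0.9635).
Converting back: φ = atan2(z, √(x²+y²)) = 74.48°, λ = atan2(y, x) = -121.96°.

74.48°, -121.96°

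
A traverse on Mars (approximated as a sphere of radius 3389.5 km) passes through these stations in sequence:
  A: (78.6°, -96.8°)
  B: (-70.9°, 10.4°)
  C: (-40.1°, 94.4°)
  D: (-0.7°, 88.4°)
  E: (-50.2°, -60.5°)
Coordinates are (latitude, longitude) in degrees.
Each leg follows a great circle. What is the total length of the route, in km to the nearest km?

22122 km

Leg A→B: central angle 2.8097 rad, distance 9523.5 km.
Leg B→C: central angle 0.8830 rad, distance 2993.0 km.
Leg C→D: central angle 0.6942 rad, distance 2353.1 km.
Leg D→E: central angle 2.1397 rad, distance 7252.4 km.
Total: 9523.5 + 2993.0 + 2353.1 + 7252.4 ≈ 22122 km.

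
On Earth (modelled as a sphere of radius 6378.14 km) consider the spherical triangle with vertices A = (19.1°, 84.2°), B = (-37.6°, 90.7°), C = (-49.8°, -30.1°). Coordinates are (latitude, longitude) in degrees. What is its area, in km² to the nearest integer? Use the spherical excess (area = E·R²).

Side lengths (central angles): a = 1.3652, b = 2.0955, c = 0.9953 rad; semiperimeter s = 2.2280.
By l'Huilier's theorem, tan(E/4) = √[tan(s/2) tan((s−a)/2) tan((s−b)/2) tan((s−c)/2)], giving spherical excess E = 0.8273 rad.
Area = E·R² = 0.8273 × (6378.14)² ≈ 33656853 km².

33656853 km²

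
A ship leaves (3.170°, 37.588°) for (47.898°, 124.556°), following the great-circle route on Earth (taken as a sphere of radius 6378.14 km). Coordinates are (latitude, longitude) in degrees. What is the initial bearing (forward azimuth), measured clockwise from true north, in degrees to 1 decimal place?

With φ₁ = 0.0553, φ₂ = 0.8360, Δλ = 1.5179 rad, the forward-azimuth formula gives
θ = atan2( sin Δλ cos φ₂ , cos φ₁ sin φ₂ − sin φ₁ cos φ₂ cos Δλ ) = atan2(0.6695, 0.7389) = 42.18°.
So the initial bearing is 42.2°.

42.2°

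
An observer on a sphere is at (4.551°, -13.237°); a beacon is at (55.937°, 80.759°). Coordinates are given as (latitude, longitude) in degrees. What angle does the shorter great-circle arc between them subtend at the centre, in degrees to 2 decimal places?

88.46°

Let φ₁ = 0.0794 rad, φ₂ = 0.9763 rad, and Δλ = 1.6405 rad.
Haversine: a = sin²(Δφ/2) + cos φ₁ cos φ₂ sin²(Δλ/2) = 0.1880 + (0.9968)(0.5601)(0.5348) = 0.48659.
Central angle c = 2·arcsin(√a) = 1.54397 rad.
So the angular separation is 88.46°.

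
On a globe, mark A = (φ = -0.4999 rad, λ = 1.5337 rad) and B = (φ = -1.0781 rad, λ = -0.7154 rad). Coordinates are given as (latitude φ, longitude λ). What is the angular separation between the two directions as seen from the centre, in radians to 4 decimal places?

Let φ₁ = -0.4999 rad, φ₂ = -1.0781 rad, and Δλ = -2.2491 rad.
cos c = sin φ₁ sin φ₂ + cos φ₁ cos φ₂ cos Δλ = (-0.4793)(-0.8811) + (0.8776)(0.4730)(-0.6275) = 0.16185,
so c = arccos(0.16185) = 1.40823 rad.
So the angular separation is 1.4082 rad.

1.4082 rad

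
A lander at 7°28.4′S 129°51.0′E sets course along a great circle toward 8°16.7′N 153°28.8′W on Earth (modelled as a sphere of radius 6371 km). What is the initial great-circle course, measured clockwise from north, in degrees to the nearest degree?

80°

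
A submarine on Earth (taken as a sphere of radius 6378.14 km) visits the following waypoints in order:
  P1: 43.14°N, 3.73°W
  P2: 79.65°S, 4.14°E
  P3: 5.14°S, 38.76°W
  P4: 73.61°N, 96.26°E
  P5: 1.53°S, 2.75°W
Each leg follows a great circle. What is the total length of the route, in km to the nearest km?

44612 km

Leg P1→P2: central angle 2.1446 rad, distance 13678.3 km.
Leg P2→P3: central angle 1.3498 rad, distance 8609.1 km.
Leg P3→P4: central angle 1.8595 rad, distance 11860.4 km.
Leg P4→P5: central angle 1.6406 rad, distance 10464.3 km.
Total: 13678.3 + 8609.1 + 11860.4 + 10464.3 ≈ 44612 km.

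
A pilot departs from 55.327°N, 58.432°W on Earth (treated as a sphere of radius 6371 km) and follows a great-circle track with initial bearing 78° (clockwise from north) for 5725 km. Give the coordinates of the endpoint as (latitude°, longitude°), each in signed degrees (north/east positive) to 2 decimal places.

37.20°, 15.50°

Angular distance δ = d/R = 5725/6371 = 0.89860 rad; initial bearing θ = 1.3614 rad.
sin φ₂ = sin φ₁ cos δ + cos φ₁ sin δ cos θ = (0.8224)(0.6227) + (0.5689)(0.7825)(0.2079) = 0.6047, so φ₂ = 37.20°.
Δλ = atan2(sin θ sin δ cos φ₁, cos δ − sin φ₁ sin φ₂) = atan2(0.4354, 0.1254) = 73.931°.
λ₂ = -58.432° + 73.931° = 15.50°.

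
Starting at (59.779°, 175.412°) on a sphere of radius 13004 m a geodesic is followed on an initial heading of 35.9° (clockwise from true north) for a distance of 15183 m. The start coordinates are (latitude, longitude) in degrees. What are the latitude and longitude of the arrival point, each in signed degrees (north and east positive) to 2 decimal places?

45.57°, -54.98°

Angular distance δ = d/R = 15183/13004 = 1.16756 rad; initial bearing θ = 0.6266 rad.
sin φ₂ = sin φ₁ cos δ + cos φ₁ sin δ cos θ = (0.8641)(0.3924) + (0.5033)(0.9198)(0.8100) = 0.7141, so φ₂ = 45.57°.
Δλ = atan2(sin θ sin δ cos φ₁, cos δ − sin φ₁ sin φ₂) = atan2(0.2715, -0.2246) = 129.608°.
λ₂ = 175.412° + 129.608° = 305.02° → -54.98° after wrapping to (−180°, 180°].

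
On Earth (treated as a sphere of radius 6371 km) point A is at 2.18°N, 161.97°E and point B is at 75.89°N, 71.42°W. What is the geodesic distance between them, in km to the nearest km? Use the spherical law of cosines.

10699 km

In radians: φ₁ = 0.0380, φ₂ = 1.3245, Δλ = 126.610° = 2.2098 rad.
cos c = sin φ₁ sin φ₂ + cos φ₁ cos φ₂ cos Δλ = (0.0380)(0.9698) + (0.9993)(0.2438)(-0.5964) = -0.10839,
so c = arccos(-0.10839) = 1.67940 rad.
Distance = R·c = 6371 × 1.6794 ≈ 10699 km.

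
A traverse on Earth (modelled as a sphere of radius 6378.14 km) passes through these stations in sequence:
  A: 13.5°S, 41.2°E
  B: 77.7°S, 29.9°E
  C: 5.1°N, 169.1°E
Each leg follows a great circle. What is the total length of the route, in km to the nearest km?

18789 km

Leg A→B: central angle 1.1250 rad, distance 7175.1 km.
Leg B→C: central angle 1.8209 rad, distance 11613.8 km.
Total: 7175.1 + 11613.8 ≈ 18789 km.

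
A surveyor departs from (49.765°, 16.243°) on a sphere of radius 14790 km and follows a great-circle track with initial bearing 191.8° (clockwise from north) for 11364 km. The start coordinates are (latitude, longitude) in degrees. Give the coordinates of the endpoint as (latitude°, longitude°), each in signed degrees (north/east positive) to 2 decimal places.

6.29°, 8.02°

Angular distance δ = d/R = 11364/14790 = 0.76836 rad; initial bearing θ = 3.3475 rad.
sin φ₂ = sin φ₁ cos δ + cos φ₁ sin δ cos θ = (0.7634)(0.7191) + (0.6459)(0.6950)(-0.9789) = 0.1095, so φ₂ = 6.29°.
Δλ = atan2(sin θ sin δ cos φ₁, cos δ − sin φ₁ sin φ₂) = atan2(-0.0918, 0.6354) = -8.220°.
λ₂ = 16.243° − 8.220° = 8.02°.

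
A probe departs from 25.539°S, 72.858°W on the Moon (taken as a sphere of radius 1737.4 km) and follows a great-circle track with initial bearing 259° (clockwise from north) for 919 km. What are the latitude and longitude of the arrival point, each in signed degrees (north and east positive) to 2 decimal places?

-27.33°, -106.75°

Angular distance δ = d/R = 919/1737.4 = 0.52895 rad; initial bearing θ = 4.5204 rad.
sin φ₂ = sin φ₁ cos δ + cos φ₁ sin δ cos θ = (-0.4311)(0.8633) + (0.9023)(0.5046)(-0.1908) = -0.4591, so φ₂ = -27.33°.
Δλ = atan2(sin θ sin δ cos φ₁, cos δ − sin φ₁ sin φ₂) = atan2(-0.4470, 0.6654) = -33.889°.
λ₂ = -72.858° − 33.889° = -106.75°.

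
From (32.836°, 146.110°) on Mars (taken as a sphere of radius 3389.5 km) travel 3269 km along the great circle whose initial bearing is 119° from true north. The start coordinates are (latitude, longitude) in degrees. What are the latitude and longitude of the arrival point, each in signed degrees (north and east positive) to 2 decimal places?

-1.47°, -167.92°

Angular distance δ = d/R = 3269/3389.5 = 0.96445 rad; initial bearing θ = 2.0769 rad.
sin φ₂ = sin φ₁ cos δ + cos φ₁ sin δ cos θ = (0.5422)(0.5699) + (0.8402)(0.8217)(-0.4848) = -0.0257, so φ₂ = -1.47°.
Δλ = atan2(sin θ sin δ cos φ₁, cos δ − sin φ₁ sin φ₂) = atan2(0.6039, 0.5838) = 45.967°.
λ₂ = 146.110° + 45.967° = 192.08° → -167.92° after wrapping to (−180°, 180°].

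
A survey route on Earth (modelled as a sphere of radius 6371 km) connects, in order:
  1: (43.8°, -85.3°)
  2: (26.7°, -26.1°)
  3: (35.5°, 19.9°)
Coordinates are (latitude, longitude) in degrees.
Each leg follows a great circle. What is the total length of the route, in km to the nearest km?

10020 km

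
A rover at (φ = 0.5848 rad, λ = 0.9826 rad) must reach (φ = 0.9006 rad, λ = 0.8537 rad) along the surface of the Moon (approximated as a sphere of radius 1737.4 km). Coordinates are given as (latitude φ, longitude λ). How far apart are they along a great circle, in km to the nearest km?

In radians: φ₁ = 0.5848, φ₂ = 0.9006, Δλ = -7.385° = -0.1289 rad.
Haversine: a = sin²(Δφ/2) + cos φ₁ cos φ₂ sin²(Δλ/2) = 0.0247 + (0.8338)(0.6211)(0.0041) = 0.02687.
Central angle c = 2·arcsin(√a) = 0.32935 rad.
Distance = R·c = 1737.4 × 0.3294 ≈ 572 km.

572 km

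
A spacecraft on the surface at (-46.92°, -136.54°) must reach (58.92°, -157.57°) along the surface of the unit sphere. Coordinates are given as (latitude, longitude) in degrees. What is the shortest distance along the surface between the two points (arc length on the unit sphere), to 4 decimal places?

1.8718

With latitudes φ₁ = -46.920°, φ₂ = 58.920° and longitude difference Δλ = -21.030°:
cos c = sin φ₁ sin φ₂ + cos φ₁ cos φ₂ cos Δλ = (-0.7304)(0.8564) + (0.6830)(0.5162)(0.9334) = -0.29644,
so c = arccos(-0.29644) = 1.87176 rad.
On the unit sphere the arc length equals the central angle: 1.8718.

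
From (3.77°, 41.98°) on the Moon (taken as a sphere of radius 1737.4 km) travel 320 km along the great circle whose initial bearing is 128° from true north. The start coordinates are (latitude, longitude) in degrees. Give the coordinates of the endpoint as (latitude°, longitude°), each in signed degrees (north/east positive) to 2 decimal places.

Angular distance δ = d/R = 320/1737.4 = 0.18418 rad; initial bearing θ = 2.2340 rad.
sin φ₂ = sin φ₁ cos δ + cos φ₁ sin δ cos θ = (0.0658)(0.9831) + (0.9978)(0.1831)(-0.6157) = -0.0479, so φ₂ = -2.74°.
Δλ = atan2(sin θ sin δ cos φ₁, cos δ − sin φ₁ sin φ₂) = atan2(0.1440, 0.9862) = 8.307°.
λ₂ = 41.980° + 8.307° = 50.29°.

-2.74°, 50.29°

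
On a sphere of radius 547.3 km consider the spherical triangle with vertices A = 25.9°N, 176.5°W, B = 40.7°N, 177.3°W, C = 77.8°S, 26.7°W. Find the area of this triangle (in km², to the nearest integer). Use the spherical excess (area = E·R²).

Side lengths (central angles): a = 2.4606, b = 2.2034, c = 0.2586 rad; semiperimeter s = 2.4613.
By l'Huilier's theorem, tan(E/4) = √[tan(s/2) tan((s−a)/2) tan((s−b)/2) tan((s−c)/2)], giving spherical excess E = 0.0624 rad.
Area = E·R² = 0.0624 × (547.3)² ≈ 18705 km².

18705 km²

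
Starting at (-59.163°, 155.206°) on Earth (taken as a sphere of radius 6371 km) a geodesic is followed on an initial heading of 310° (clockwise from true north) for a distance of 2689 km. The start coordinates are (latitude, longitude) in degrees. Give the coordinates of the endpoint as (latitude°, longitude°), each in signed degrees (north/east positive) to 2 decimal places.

-40.41°, 130.87°

Angular distance δ = d/R = 2689/6371 = 0.42207 rad; initial bearing θ = 5.4105 rad.
sin φ₂ = sin φ₁ cos δ + cos φ₁ sin δ cos θ = (-0.8586)(0.9122) + (0.5126)(0.4096)(0.6428) = -0.6483, so φ₂ = -40.41°.
Δλ = atan2(sin θ sin δ cos φ₁, cos δ − sin φ₁ sin φ₂) = atan2(-0.1609, 0.3556) = -24.340°.
λ₂ = 155.206° − 24.340° = 130.87°.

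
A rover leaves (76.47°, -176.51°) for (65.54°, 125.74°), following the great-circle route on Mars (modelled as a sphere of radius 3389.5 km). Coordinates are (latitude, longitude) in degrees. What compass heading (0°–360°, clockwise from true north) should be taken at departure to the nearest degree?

270°

Δλ = -57.750° = -1.0079 rad.
y = sin Δλ · cos φ₂ = (-0.8457)(0.4141) = -0.3502
x = cos φ₁ sin φ₂ − sin φ₁ cos φ₂ cos Δλ = (0.2340)(0.9103) − (0.9722)(0.4141)(0.5336) = -0.0019
θ = atan2(y, x) = -90.30°; adding 360° gives 270°.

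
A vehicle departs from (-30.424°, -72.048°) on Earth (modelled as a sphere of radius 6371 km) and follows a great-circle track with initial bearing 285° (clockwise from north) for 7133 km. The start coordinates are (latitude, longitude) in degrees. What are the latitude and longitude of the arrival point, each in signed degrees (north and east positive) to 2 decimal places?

-1.14°, -132.44°

Angular distance δ = d/R = 7133/6371 = 1.11960 rad; initial bearing θ = 4.9742 rad.
sin φ₂ = sin φ₁ cos δ + cos φ₁ sin δ cos θ = (-0.5064)(0.4360) + (0.8623)(0.8999)(0.2588) = -0.0200, so φ₂ = -1.14°.
Δλ = atan2(sin θ sin δ cos φ₁, cos δ − sin φ₁ sin φ₂) = atan2(-0.7496, 0.4259) = -60.393°.
λ₂ = -72.048° − 60.393° = -132.44°.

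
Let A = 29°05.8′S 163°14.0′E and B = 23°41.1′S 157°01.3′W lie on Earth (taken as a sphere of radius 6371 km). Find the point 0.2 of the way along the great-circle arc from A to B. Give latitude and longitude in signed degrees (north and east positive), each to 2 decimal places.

Central angle δ = 0.6256 rad. Interpolating on the sphere with fraction f = 0.2:
P = [sin((1−f)δ)·A + sin(fδ)·B] / sin δ = 0.8194·A + 0.2131·B in Cartesian coordinates,
giving P = (-0.8653, 0.1304, -0.4841), i.e. latitude -28.95°, longitude 171.43°.

-28.95°, 171.43°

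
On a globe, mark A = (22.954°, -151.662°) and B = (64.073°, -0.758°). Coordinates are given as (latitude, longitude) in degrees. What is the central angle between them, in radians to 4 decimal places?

1.5719 rad

With latitudes φ₁ = 22.954°, φ₂ = 64.073° and longitude difference Δλ = 150.904°:
cos c = sin φ₁ sin φ₂ + cos φ₁ cos φ₂ cos Δλ = (0.3900)(0.8994) + (0.9208)(0.4372)(-0.8738) = -0.00106,
so c = arccos(-0.00106) = 1.57186 rad.
So the angular separation is 1.5719 rad.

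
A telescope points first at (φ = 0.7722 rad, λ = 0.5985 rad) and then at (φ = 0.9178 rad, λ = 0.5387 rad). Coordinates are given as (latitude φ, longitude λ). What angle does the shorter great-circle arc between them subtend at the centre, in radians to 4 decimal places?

0.1509 rad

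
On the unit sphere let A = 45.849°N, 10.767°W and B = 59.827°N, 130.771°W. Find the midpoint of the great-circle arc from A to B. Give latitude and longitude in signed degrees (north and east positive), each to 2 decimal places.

The central angle between A and B is δ = 1.1094 rad.
With f = 0.5, the slerp weights are sin((1−f)δ)/sin δ = 0.5882 and sin(fδ)/sin δ = 0.5882.
Weighted sum of the unit vectors: (0.5882)·(0.6843,-0.1301,0.7175) + (0.5882)·(-0.3282,-0.3806,0.8645) = (0.2094, -0.3004, 0.9305).
Converting back: φ = atan2(z, √(x²+y²)) = 68.52°, λ = atan2(y, x) = -55.12°.

68.52°, -55.12°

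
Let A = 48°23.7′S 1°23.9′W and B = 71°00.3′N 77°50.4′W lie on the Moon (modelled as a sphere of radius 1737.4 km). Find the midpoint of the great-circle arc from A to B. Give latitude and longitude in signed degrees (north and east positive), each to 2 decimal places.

13.80°, -24.54°

The central angle between A and B is δ = 2.2868 rad.
With f = 0.5, the slerp weights are sin((1−f)δ)/sin δ = 1.2062 and sin(fδ)/sin δ = 1.2062.
Weighted sum of the unit vectors: (1.2062)·(0.6638,-0.0162,-0.7477) + (1.2062)·(0.0686,-0.3182,0.9455) = (0.8834, -0.4033, 0.2386).
Converting back: φ = atan2(z, √(x²+y²)) = 13.80°, λ = atan2(y, x) = -24.54°.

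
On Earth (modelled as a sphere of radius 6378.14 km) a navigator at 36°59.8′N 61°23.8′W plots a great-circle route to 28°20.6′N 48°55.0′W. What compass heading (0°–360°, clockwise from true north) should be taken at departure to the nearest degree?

126°

Δλ = 12.480° = 0.2178 rad.
y = sin Δλ · cos φ₂ = (0.2161)(0.8801) = 0.1902
x = cos φ₁ sin φ₂ − sin φ₁ cos φ₂ cos Δλ = (0.7987)(0.4748) − (0.6018)(0.8801)(0.9764) = -0.1379
θ = atan2(y, x) = 125.95°, so the bearing is 126°.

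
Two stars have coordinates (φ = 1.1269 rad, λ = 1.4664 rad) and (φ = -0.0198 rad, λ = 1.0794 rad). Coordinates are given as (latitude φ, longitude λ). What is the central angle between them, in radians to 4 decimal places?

1.1813 rad

Let φ₁ = 1.1269 rad, φ₂ = -0.0198 rad, and Δλ = -0.3870 rad.
cos c = sin φ₁ sin φ₂ + cos φ₁ cos φ₂ cos Δλ = (0.9031)(-0.0198) + (0.4295)(0.9998)(0.9260) = 0.37974,
so c = arccos(0.37974) = 1.18128 rad.
So the angular separation is 1.1813 rad.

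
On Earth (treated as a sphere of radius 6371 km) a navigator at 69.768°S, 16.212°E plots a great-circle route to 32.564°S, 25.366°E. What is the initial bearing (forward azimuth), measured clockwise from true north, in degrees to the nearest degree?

13°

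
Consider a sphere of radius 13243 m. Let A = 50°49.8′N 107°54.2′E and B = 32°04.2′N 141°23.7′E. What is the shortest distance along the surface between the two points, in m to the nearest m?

With latitudes φ₁ = 50.830°, φ₂ = 32.070° and longitude difference Δλ = 33.492°:
cos c = sin φ₁ sin φ₂ + cos φ₁ cos φ₂ cos Δλ = (0.7753)(0.5310) + (0.6316)(0.8474)(0.8340) = 0.85801,
so c = arccos(0.85801) = 0.53942 rad.
Distance = R·c = 13243 × 0.5394 ≈ 7144 m.

7144 m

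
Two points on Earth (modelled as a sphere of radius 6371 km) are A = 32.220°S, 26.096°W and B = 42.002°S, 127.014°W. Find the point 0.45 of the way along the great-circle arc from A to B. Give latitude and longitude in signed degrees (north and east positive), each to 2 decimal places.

The central angle between A and B is δ = 1.3308 rad.
With f = 0.45, the slerp weights are sin((1−f)δ)/sin δ = 0.6880 and sin(fδ)/sin δ = 0.5803.
Weighted sum of the unit vectors: (0.6880)·(0.7598,-0.3721,-0.5332) + (0.5803)·(-0.4474,-0.5934,-0.6692) = (0.2631, -0.6004, -0.7552).
Converting back: φ = atan2(z, √(x²+y²)) = -49.04°, λ = atan2(y, x) = -66.33°.

-49.04°, -66.33°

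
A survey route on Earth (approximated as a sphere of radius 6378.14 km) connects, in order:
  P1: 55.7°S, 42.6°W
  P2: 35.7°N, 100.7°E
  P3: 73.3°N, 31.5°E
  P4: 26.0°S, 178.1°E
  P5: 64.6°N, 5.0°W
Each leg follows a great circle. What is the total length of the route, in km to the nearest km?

Leg P1→P2: central angle 2.5848 rad, distance 16486.5 km.
Leg P2→P3: central angle 0.8740 rad, distance 5574.2 km.
Leg P3→P4: central angle 2.2595 rad, distance 14411.1 km.
Leg P4→P5: central angle 2.4670 rad, distance 15734.8 km.
Total: 16486.5 + 5574.2 + 14411.1 + 15734.8 ≈ 52207 km.

52207 km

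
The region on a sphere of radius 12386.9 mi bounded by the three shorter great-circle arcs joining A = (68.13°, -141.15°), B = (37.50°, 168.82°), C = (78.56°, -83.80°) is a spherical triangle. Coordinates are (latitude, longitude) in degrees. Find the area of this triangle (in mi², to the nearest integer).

Side lengths (central angles): a = 0.9888, b = 0.3193, c = 0.7155 rad; semiperimeter s = 1.0118.
By l'Huilier's theorem, tan(E/4) = √[tan(s/2) tan((s−a)/2) tan((s−b)/2) tan((s−c)/2)], giving spherical excess E = 0.0740 rad.
Area = E·R² = 0.0740 × (12386.9)² ≈ 11358205 mi².

11358205 mi²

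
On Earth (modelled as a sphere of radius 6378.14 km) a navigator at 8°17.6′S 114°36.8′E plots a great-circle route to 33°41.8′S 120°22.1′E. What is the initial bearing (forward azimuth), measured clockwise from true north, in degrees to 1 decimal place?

169.0°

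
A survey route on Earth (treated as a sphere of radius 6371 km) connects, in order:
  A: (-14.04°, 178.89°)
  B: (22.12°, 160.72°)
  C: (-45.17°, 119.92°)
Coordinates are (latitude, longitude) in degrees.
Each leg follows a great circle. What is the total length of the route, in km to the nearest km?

Leg A→B: central angle 0.7035 rad, distance 4482.2 km.
Leg B→C: central angle 1.3414 rad, distance 8546.3 km.
Total: 4482.2 + 8546.3 ≈ 13029 km.

13029 km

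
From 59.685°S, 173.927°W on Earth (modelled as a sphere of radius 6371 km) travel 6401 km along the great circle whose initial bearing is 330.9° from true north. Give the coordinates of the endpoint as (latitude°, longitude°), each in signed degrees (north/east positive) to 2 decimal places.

-5.21°, 161.73°

Angular distance δ = d/R = 6401/6371 = 1.00471 rad; initial bearing θ = 5.7753 rad.
sin φ₂ = sin φ₁ cos δ + cos φ₁ sin δ cos θ = (-0.8633)(0.5363) + (0.5048)(0.8440)(0.8738) = -0.0908, so φ₂ = -5.21°.
Δλ = atan2(sin θ sin δ cos φ₁, cos δ − sin φ₁ sin φ₂) = atan2(-0.2072, 0.4580) = -24.341°.
λ₂ = -173.927° − 24.341° = -198.27° → 161.73° after wrapping to (−180°, 180°].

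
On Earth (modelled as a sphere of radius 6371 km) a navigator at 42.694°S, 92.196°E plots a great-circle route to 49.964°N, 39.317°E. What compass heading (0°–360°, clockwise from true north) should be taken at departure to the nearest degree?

Δλ = -52.879° = -0.9229 rad.
y = sin Δλ · cos φ₂ = (-0.7974)(0.6433) = -0.5129
x = cos φ₁ sin φ₂ − sin φ₁ cos φ₂ cos Δλ = (0.7350)(0.7656) − (-0.6781)(0.6433)(0.6035) = 0.8260
θ = atan2(y, x) = -31.84°; adding 360° gives 328°.

328°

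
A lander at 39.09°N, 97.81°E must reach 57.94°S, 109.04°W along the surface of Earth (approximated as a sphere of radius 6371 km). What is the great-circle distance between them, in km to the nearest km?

Let φ₁ = 0.6822 rad, φ₂ = -1.0112 rad, and Δλ = 2.6730 rad.
cos c = sin φ₁ sin φ₂ + cos φ₁ cos φ₂ cos Δλ = (0.6305)(-0.8475) + (0.7762)(0.5308)(-0.8922) = -0.90195,
so c = arccos(-0.90195) = 2.69506 rad.
Distance = R·c = 6371 × 2.6951 ≈ 17170 km.

17170 km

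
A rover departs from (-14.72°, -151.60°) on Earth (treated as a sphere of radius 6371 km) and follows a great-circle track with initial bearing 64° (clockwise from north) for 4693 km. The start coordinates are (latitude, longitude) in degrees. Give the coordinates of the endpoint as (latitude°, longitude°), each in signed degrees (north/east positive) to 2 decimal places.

5.54°, -114.25°

Angular distance δ = d/R = 4693/6371 = 0.73662 rad; initial bearing θ = 1.1170 rad.
sin φ₂ = sin φ₁ cos δ + cos φ₁ sin δ cos θ = (-0.2541)(0.7407) + (0.9672)(0.6718)(0.4384) = 0.0966, so φ₂ = 5.54°.
Δλ = atan2(sin θ sin δ cos φ₁, cos δ − sin φ₁ sin φ₂) = atan2(0.5840, 0.7653) = 37.347°.
λ₂ = -151.600° + 37.347° = -114.25°.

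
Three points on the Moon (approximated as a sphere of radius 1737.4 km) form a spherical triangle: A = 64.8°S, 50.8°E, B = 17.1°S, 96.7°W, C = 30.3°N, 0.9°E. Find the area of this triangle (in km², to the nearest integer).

6793375 km²

Side lengths (central angles): a = 1.8312, b = 1.7923, c = 1.6480 rad; semiperimeter s = 2.6358.
By l'Huilier's theorem, tan(E/4) = √[tan(s/2) tan((s−a)/2) tan((s−b)/2) tan((s−c)/2)], giving spherical excess E = 2.2505 rad.
Area = E·R² = 2.2505 × (1737.4)² ≈ 6793375 km².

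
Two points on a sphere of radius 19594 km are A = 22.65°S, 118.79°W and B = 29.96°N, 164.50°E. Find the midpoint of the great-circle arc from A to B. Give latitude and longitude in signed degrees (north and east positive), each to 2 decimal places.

4.66°, -155.71°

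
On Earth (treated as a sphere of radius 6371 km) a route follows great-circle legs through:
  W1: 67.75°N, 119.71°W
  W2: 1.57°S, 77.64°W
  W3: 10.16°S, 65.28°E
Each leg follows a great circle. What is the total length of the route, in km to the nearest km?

24070 km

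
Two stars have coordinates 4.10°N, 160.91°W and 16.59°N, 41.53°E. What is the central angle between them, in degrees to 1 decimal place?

149.7°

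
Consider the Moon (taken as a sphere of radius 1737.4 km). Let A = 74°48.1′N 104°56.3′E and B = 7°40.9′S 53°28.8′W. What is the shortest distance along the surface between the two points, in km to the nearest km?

3389 km

In radians: φ₁ = 1.3055, φ₂ = -0.1341, Δλ = -158.418° = -2.7649 rad.
cos c = sin φ₁ sin φ₂ + cos φ₁ cos φ₂ cos Δλ = (0.9650)(-0.1337) + (0.2622)(0.9910)(-0.9299) = -0.37059,
so c = arccos(-0.37059) = 1.95044 rad.
Distance = R·c = 1737.4 × 1.9504 ≈ 3389 km.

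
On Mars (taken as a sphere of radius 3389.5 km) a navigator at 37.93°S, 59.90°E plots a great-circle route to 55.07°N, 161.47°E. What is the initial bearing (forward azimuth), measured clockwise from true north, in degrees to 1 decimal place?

44.2°

With φ₁ = -0.6620, φ₂ = 0.9612, Δλ = 1.7727 rad, the forward-azimuth formula gives
θ = atan2( sin Δλ cos φ₂ , cos φ₁ sin φ₂ − sin φ₁ cos φ₂ cos Δλ ) = atan2(0.5609, 0.5761) = 44.24°.
So the initial bearing is 44.2°.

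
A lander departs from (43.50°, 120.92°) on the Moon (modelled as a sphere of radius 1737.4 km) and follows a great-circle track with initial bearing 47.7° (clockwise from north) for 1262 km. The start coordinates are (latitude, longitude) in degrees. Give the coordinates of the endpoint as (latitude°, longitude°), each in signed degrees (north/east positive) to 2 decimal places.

Angular distance δ = d/R = 1262/1737.4 = 0.72637 rad; initial bearing θ = 0.8325 rad.
sin φ₂ = sin φ₁ cos δ + cos φ₁ sin δ cos θ = (0.6884)(0.7476) + (0.7254)(0.6642)(0.6730) = 0.8388, so φ₂ = 57.02°.
Δλ = atan2(sin θ sin δ cos φ₁, cos δ − sin φ₁ sin φ₂) = atan2(0.3563, 0.1702) = 64.473°.
λ₂ = 120.920° + 64.473° = 185.39° → -174.61° after wrapping to (−180°, 180°].

57.02°, -174.61°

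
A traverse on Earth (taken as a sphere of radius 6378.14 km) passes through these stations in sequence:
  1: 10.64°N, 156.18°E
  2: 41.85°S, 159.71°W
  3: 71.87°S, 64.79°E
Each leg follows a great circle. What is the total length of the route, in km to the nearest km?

14284 km

Leg 1→2: central angle 1.1566 rad, distance 7377.0 km.
Leg 2→3: central angle 1.0829 rad, distance 6907.1 km.
Total: 7377.0 + 6907.1 ≈ 14284 km.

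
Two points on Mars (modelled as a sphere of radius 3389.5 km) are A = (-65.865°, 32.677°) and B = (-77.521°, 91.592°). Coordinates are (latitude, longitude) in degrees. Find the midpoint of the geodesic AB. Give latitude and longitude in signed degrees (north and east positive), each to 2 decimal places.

The central angle between A and B is δ = 0.3579 rad.
With f = 0.5, the slerp weights are sin((1−f)δ)/sin δ = 0.5081 and sin(fδ)/sin δ = 0.5081.
Weighted sum of the unit vectors: (0.5081)·(0.3442,0.2208,-0.9126) + (0.5081)·(-0.0060,0.2160,-0.9764) = (0.1718, 0.2219, -0.9598).
Converting back: φ = atan2(z, √(x²+y²)) = -73.70°, λ = atan2(y, x) = 52.25°.

-73.70°, 52.25°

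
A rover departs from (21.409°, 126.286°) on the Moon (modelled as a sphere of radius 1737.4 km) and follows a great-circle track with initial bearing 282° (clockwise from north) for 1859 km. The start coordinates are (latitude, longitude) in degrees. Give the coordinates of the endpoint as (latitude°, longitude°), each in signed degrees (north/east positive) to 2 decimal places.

Angular distance δ = d/R = 1859/1737.4 = 1.06999 rad; initial bearing θ = 4.9218 rad.
sin φ₂ = sin φ₁ cos δ + cos φ₁ sin δ cos θ = (0.3650)(0.4801) + (0.9310)(0.8772)(0.2079) = 0.3451, so φ₂ = 20.19°.
Δλ = atan2(sin θ sin δ cos φ₁, cos δ − sin φ₁ sin φ₂) = atan2(-0.7988, 0.3542) = -66.089°.
λ₂ = 126.286° − 66.089° = 60.20°.

20.19°, 60.20°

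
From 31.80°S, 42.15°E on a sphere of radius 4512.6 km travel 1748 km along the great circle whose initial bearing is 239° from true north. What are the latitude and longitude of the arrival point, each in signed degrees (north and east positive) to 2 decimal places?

-40.79°, 16.83°

Angular distance δ = d/R = 1748/4512.6 = 0.38736 rad; initial bearing θ = 4.1713 rad.
sin φ₂ = sin φ₁ cos δ + cos φ₁ sin δ cos θ = (-0.5270)(0.9259) + (0.8499)(0.3777)(-0.5150) = -0.6533, so φ₂ = -40.79°.
Δλ = atan2(sin θ sin δ cos φ₁, cos δ − sin φ₁ sin φ₂) = atan2(-0.2752, 0.5817) = -25.319°.
λ₂ = 42.150° − 25.319° = 16.83°.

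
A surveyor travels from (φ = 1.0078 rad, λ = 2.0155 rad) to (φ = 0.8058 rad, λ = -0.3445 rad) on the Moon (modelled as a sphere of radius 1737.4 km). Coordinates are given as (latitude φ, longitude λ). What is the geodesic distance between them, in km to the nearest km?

Let φ₁ = 1.0078 rad, φ₂ = 0.8058 rad, and Δλ = -2.3600 rad.
cos c = sin φ₁ sin φ₂ + cos φ₁ cos φ₂ cos Δλ = (0.8457)(0.7214) + (0.5337)(0.6925)(-0.7098) = 0.34769,
so c = arccos(0.34769) = 1.21569 rad.
Distance = R·c = 1737.4 × 1.2157 ≈ 2112 km.

2112 km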